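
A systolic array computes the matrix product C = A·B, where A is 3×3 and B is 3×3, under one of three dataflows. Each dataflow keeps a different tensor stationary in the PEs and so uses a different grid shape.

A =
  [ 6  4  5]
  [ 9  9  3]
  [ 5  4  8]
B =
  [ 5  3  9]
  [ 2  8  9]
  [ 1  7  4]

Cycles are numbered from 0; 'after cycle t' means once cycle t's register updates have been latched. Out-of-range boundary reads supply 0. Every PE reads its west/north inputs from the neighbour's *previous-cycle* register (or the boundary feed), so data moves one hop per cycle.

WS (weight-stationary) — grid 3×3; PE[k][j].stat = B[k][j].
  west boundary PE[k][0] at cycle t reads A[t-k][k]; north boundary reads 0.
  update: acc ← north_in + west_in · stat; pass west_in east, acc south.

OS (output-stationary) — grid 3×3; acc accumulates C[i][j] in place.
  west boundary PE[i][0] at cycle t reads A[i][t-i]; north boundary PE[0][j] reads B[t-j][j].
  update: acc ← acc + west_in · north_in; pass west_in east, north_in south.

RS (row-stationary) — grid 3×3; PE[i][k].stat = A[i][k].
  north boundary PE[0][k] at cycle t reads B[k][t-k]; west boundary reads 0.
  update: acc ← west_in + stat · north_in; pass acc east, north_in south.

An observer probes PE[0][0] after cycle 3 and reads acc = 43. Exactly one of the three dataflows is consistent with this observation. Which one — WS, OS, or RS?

WS (3×3 grid), PE[0][0]:
  [0] (0,0) acc=30 (h:6 v:30)
  [1] (0,0) acc=45 (h:9 v:45)
  [2] (0,0) acc=25 (h:5 v:25)
  [3] (0,0) acc=0 (h:0 v:0)
OS (3×3 grid), PE[0][0]:
  [0] (0,0) acc=30 (h:6 v:5)
  [1] (0,0) acc=38 (h:4 v:2)
  [2] (0,0) acc=43 (h:5 v:1)
  [3] (0,0) acc=43 (h:0 v:0)
RS (3×3 grid), PE[0][0]:
  [0] (0,0) acc=30 (h:30 v:5)
  [1] (0,0) acc=18 (h:18 v:3)
  [2] (0,0) acc=54 (h:54 v:9)
  [3] (0,0) acc=0 (h:0 v:0)

dataflow = OS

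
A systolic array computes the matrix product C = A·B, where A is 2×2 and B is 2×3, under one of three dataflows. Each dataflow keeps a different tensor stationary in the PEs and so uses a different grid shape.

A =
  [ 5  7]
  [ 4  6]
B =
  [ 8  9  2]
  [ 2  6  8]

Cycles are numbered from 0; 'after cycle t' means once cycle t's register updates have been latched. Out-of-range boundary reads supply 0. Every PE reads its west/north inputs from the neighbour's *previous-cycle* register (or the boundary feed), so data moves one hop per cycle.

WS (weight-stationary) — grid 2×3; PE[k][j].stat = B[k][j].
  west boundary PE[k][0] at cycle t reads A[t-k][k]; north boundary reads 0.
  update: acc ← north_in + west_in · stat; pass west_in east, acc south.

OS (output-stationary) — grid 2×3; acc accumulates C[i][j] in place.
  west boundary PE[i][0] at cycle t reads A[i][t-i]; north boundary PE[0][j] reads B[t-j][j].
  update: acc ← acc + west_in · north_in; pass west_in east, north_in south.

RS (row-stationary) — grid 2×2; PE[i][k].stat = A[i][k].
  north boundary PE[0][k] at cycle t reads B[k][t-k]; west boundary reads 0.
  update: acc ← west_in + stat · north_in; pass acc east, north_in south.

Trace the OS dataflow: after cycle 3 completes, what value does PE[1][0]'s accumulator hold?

OS 2×3: PE[1][0] cycle-by-cycle (with neighbour feeds):
  @0  [0,0]  acc 40  |  →5  ↓8
  @0  [1,0]  acc 0  |  →0  ↓0
  @1  [0,0]  acc 54  |  →7  ↓2
  @1  [1,0]  acc 32  |  →4  ↓8
  @2  [0,0]  acc 54  |  →0  ↓0
  @2  [1,0]  acc 44  |  →6  ↓2
  @3  [0,0]  acc 54  |  →0  ↓0
  @3  [1,0]  acc 44  |  →0  ↓0

PE[1][0].acc = 44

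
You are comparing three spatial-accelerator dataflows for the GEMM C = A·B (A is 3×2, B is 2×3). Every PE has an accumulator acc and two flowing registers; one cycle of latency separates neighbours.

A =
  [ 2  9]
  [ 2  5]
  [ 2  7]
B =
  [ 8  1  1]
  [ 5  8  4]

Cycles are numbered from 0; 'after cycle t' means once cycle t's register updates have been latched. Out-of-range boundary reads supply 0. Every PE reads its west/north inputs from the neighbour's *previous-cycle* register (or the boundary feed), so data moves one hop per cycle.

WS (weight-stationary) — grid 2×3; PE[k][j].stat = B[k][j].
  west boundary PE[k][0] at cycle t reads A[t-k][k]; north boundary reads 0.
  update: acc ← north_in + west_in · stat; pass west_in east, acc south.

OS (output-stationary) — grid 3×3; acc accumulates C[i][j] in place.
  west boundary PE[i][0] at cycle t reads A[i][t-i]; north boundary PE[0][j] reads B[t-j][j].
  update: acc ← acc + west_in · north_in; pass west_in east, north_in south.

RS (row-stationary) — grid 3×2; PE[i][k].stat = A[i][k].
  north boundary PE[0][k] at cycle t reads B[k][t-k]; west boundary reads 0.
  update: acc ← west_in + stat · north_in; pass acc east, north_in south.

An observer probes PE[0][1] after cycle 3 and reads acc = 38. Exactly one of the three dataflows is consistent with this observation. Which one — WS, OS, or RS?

Under WS (2×3), PE[0][1]:
  t=0 PE[0][1]: acc=0 h=0 v=0
  t=1 PE[0][1]: acc=2 h=2 v=2
  t=2 PE[0][1]: acc=2 h=2 v=2
  t=3 PE[0][1]: acc=2 h=2 v=2
Under OS (3×3), PE[0][1]:
  t=0 PE[0][1]: acc=0 h=0 v=0
  t=1 PE[0][1]: acc=2 h=2 v=1
  t=2 PE[0][1]: acc=74 h=9 v=8
  t=3 PE[0][1]: acc=74 h=0 v=0
Under RS (3×2), PE[0][1]:
  t=0 PE[0][1]: acc=0 h=0 v=0
  t=1 PE[0][1]: acc=61 h=61 v=5
  t=2 PE[0][1]: acc=74 h=74 v=8
  t=3 PE[0][1]: acc=38 h=38 v=4

dataflow = RS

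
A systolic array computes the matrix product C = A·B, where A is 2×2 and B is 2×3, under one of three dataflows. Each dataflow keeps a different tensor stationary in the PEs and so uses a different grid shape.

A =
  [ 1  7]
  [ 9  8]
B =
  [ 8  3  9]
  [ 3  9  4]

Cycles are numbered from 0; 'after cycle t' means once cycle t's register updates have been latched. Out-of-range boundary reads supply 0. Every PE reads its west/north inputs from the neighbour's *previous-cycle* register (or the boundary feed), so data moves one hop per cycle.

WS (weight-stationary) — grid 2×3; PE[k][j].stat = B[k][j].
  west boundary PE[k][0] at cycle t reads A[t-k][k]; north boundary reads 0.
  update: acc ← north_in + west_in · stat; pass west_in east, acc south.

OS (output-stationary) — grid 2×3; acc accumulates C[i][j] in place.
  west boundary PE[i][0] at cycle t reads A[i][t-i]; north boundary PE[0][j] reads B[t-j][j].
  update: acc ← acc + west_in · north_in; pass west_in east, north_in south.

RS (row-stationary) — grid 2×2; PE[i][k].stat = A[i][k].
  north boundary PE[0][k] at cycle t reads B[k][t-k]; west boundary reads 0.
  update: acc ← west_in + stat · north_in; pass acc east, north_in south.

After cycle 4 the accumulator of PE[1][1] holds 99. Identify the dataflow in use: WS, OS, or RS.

dataflow = OS

WS [2×3] PE[1][1] across cycles:
  after 0 — PE[1][1] acc=0, pass-E 0, pass-S 0
  after 1 — PE[1][1] acc=0, pass-E 0, pass-S 0
  after 2 — PE[1][1] acc=66, pass-E 7, pass-S 66
  after 3 — PE[1][1] acc=99, pass-E 8, pass-S 99
  after 4 — PE[1][1] acc=0, pass-E 0, pass-S 0
OS [2×3] PE[1][1] across cycles:
  after 0 — PE[1][1] acc=0, pass-E 0, pass-S 0
  after 1 — PE[1][1] acc=0, pass-E 0, pass-S 0
  after 2 — PE[1][1] acc=27, pass-E 9, pass-S 3
  after 3 — PE[1][1] acc=99, pass-E 8, pass-S 9
  after 4 — PE[1][1] acc=99, pass-E 0, pass-S 0
RS [2×2] PE[1][1] across cycles:
  after 0 — PE[1][1] acc=0, pass-E 0, pass-S 0
  after 1 — PE[1][1] acc=0, pass-E 0, pass-S 0
  after 2 — PE[1][1] acc=96, pass-E 96, pass-S 3
  after 3 — PE[1][1] acc=99, pass-E 99, pass-S 9
  after 4 — PE[1][1] acc=113, pass-E 113, pass-S 4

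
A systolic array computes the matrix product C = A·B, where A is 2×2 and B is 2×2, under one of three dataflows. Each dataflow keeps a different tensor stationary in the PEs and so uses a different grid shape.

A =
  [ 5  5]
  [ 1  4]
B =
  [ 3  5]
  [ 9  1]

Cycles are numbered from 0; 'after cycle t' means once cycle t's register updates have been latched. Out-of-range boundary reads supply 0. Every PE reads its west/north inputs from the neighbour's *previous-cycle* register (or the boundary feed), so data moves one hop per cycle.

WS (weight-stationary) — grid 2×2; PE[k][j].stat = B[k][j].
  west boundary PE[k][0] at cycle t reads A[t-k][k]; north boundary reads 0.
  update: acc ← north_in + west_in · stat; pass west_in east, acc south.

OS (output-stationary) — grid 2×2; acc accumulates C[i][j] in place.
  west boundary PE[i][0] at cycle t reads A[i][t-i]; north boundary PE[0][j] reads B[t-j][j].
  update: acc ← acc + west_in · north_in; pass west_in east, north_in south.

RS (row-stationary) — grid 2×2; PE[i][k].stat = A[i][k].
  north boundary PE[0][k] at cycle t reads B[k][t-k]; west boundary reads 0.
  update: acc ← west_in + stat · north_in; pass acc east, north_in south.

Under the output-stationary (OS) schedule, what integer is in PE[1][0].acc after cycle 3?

PE[1][0].acc = 39

Tracing OS — 2×2 array, target PE[1][0]:
  [0] (0,0) acc=15 (h:5 v:3)
  [0] (1,0) acc=0 (h:0 v:0)
  [1] (0,0) acc=60 (h:5 v:9)
  [1] (1,0) acc=3 (h:1 v:3)
  [2] (0,0) acc=60 (h:0 v:0)
  [2] (1,0) acc=39 (h:4 v:9)
  [3] (0,0) acc=60 (h:0 v:0)
  [3] (1,0) acc=39 (h:0 v:0)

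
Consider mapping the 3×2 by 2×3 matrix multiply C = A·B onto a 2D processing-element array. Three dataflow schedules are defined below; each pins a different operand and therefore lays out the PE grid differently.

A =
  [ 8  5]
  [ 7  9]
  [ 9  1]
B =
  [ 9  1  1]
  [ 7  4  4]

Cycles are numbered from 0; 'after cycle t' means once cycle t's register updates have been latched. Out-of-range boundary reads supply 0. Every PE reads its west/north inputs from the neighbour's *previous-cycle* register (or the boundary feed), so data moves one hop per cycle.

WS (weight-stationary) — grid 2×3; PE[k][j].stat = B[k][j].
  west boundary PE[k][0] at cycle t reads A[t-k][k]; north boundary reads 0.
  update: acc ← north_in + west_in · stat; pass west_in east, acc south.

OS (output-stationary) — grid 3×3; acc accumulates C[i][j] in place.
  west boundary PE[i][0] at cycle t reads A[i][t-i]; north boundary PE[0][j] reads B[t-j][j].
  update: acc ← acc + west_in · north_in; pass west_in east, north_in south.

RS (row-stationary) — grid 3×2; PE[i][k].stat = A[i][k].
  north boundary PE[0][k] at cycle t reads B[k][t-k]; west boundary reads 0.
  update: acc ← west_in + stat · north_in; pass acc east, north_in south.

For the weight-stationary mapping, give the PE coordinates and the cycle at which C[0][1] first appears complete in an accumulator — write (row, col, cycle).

WS: C[0][1] accumulates in PE[1][1]:
  @0  [1,1]  acc 0  |  →0  ↓0
  @1  [1,1]  acc 0  |  →0  ↓0
  @2  [1,1]  acc 28  |  →5  ↓28

(row, col, cycle) = (1, 1, 2)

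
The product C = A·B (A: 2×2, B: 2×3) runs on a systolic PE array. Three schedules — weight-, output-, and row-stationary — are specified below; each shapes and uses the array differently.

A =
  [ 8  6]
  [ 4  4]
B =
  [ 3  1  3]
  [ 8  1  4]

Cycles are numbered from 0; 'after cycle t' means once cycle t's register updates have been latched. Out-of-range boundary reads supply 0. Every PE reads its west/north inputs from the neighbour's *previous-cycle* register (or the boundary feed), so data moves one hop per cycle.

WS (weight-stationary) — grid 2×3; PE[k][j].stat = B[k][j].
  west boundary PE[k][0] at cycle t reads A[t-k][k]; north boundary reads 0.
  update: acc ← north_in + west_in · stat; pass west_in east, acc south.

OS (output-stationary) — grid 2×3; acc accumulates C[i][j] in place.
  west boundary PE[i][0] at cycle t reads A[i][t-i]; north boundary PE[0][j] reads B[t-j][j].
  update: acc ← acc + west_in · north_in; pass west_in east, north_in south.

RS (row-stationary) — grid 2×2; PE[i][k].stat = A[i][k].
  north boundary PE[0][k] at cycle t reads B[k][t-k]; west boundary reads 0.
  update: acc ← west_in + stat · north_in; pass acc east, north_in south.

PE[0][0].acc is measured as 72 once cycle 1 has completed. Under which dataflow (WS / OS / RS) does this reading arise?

Under WS (2×3), PE[0][0]:
  t=0 PE[0][0]: acc=24 h=8 v=24
  t=1 PE[0][0]: acc=12 h=4 v=12
Under OS (2×3), PE[0][0]:
  t=0 PE[0][0]: acc=24 h=8 v=3
  t=1 PE[0][0]: acc=72 h=6 v=8
Under RS (2×2), PE[0][0]:
  t=0 PE[0][0]: acc=24 h=24 v=3
  t=1 PE[0][0]: acc=8 h=8 v=1

dataflow = OS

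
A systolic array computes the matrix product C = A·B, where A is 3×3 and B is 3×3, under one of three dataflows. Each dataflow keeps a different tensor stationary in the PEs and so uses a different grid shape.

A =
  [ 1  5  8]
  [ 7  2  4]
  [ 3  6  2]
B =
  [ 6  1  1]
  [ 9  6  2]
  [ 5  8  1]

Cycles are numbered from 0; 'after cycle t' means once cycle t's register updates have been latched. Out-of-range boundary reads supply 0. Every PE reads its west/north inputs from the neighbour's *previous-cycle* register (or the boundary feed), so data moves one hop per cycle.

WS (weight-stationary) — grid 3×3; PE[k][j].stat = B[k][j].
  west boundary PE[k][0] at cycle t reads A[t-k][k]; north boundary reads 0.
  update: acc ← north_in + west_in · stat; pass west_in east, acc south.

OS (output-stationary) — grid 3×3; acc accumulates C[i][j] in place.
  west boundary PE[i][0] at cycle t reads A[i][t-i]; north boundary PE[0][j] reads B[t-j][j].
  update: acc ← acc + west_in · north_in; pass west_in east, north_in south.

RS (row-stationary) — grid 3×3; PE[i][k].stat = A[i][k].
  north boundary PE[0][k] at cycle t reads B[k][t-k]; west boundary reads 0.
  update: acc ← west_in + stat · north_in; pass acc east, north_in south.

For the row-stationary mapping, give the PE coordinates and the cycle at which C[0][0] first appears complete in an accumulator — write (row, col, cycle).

Under RS, C[0][0] lands at PE[0][2]:
  c0 r0c2: 0 / 0 / 0
  c1 r0c2: 0 / 0 / 0
  c2 r0c2: 91 / 91 / 5

(row, col, cycle) = (0, 2, 2)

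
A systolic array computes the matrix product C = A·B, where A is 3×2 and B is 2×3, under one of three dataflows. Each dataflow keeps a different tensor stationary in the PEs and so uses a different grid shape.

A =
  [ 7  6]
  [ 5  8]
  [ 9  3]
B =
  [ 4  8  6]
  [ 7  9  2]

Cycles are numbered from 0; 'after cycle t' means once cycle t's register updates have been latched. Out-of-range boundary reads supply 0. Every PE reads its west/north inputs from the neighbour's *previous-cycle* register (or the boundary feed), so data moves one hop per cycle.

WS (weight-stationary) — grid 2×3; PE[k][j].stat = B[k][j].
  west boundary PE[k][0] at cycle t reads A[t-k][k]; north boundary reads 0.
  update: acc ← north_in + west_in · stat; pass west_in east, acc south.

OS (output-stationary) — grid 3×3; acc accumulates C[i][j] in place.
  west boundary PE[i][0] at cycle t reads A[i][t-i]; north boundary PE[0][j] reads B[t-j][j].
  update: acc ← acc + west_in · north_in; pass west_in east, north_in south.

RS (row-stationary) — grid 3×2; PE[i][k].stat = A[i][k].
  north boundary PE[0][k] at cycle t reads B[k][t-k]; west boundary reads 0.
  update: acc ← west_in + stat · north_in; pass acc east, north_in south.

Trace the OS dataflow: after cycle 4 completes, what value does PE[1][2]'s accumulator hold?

PE[1][2].acc = 46

Tracing OS — 3×3 array, target PE[1][2]:
  c0 r0c2: 0 / 0 / 0
  c0 r1c1: 0 / 0 / 0
  c0 r1c2: 0 / 0 / 0
  c1 r0c2: 0 / 0 / 0
  c1 r1c1: 0 / 0 / 0
  c1 r1c2: 0 / 0 / 0
  c2 r0c2: 42 / 7 / 6
  c2 r1c1: 40 / 5 / 8
  c2 r1c2: 0 / 0 / 0
  c3 r0c2: 54 / 6 / 2
  c3 r1c1: 112 / 8 / 9
  c3 r1c2: 30 / 5 / 6
  c4 r0c2: 54 / 0 / 0
  c4 r1c1: 112 / 0 / 0
  c4 r1c2: 46 / 8 / 2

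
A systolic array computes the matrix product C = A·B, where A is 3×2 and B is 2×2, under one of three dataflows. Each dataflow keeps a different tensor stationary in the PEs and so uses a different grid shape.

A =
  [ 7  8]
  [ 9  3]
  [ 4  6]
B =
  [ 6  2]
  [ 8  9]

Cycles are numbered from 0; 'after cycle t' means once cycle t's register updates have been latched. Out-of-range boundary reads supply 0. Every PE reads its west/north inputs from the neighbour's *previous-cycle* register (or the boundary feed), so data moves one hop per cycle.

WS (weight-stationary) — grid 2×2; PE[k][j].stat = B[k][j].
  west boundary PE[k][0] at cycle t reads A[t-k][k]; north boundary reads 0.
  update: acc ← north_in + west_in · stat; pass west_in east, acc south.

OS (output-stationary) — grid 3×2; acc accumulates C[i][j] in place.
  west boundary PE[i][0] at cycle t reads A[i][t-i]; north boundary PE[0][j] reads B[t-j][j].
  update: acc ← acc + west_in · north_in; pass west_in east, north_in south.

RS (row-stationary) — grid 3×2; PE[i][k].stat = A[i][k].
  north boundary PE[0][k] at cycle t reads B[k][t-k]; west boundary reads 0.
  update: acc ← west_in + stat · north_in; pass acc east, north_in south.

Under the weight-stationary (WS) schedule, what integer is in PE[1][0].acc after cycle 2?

WS 2×2: PE[1][0] cycle-by-cycle (with neighbour feeds):
  t=0 PE[0][0]: acc=42 h=7 v=42
  t=0 PE[1][0]: acc=0 h=0 v=0
  t=1 PE[0][0]: acc=54 h=9 v=54
  t=1 PE[1][0]: acc=106 h=8 v=106
  t=2 PE[0][0]: acc=24 h=4 v=24
  t=2 PE[1][0]: acc=78 h=3 v=78

PE[1][0].acc = 78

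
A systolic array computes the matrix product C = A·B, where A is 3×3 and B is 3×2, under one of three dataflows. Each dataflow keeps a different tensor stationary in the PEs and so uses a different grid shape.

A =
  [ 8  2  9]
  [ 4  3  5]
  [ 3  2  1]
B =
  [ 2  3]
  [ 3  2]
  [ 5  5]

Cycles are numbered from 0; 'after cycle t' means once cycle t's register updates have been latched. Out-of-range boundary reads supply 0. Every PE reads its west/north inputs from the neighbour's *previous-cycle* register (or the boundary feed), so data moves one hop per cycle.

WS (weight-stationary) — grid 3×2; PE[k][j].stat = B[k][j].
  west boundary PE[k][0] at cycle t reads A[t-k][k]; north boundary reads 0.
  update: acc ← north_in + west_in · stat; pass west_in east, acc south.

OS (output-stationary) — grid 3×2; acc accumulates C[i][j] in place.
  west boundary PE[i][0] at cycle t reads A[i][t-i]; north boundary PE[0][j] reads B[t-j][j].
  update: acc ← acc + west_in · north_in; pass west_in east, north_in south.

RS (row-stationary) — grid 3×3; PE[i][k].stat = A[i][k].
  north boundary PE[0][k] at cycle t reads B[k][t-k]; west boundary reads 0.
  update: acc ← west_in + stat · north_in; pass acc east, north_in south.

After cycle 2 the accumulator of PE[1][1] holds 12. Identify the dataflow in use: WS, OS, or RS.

dataflow = OS

— WS: 3×2; PE[1][1] trace:
  0: (1,1).acc=0  regs=<0,0>
  1: (1,1).acc=0  regs=<0,0>
  2: (1,1).acc=28  regs=<2,28>
— OS: 3×2; PE[1][1] trace:
  0: (1,1).acc=0  regs=<0,0>
  1: (1,1).acc=0  regs=<0,0>
  2: (1,1).acc=12  regs=<4,3>
— RS: 3×3; PE[1][1] trace:
  0: (1,1).acc=0  regs=<0,0>
  1: (1,1).acc=0  regs=<0,0>
  2: (1,1).acc=17  regs=<17,3>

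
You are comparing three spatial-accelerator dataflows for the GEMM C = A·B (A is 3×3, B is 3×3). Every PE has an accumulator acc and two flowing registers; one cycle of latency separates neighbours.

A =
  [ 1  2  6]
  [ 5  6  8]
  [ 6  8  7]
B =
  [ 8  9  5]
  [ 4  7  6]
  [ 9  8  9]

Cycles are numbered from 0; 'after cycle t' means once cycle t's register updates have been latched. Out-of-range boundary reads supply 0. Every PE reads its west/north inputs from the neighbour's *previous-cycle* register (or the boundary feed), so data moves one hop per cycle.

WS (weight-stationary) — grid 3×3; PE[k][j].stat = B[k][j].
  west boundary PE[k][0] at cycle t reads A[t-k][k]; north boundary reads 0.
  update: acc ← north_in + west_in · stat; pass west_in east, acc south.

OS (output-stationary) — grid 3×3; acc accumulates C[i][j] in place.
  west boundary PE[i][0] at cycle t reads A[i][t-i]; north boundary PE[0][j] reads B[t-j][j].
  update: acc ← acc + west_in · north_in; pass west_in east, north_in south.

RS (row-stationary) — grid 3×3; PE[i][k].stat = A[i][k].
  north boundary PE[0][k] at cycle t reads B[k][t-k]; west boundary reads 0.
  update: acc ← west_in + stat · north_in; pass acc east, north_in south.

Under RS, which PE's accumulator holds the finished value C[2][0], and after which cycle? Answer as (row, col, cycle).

RS — PE[2][2] is where C[2][0] collects:
  cycle 0: PE[2][2] → acc 0, east 0, south 0
  cycle 1: PE[2][2] → acc 0, east 0, south 0
  cycle 2: PE[2][2] → acc 0, east 0, south 0
  cycle 3: PE[2][2] → acc 0, east 0, south 0
  cycle 4: PE[2][2] → acc 143, east 143, south 9

(row, col, cycle) = (2, 2, 4)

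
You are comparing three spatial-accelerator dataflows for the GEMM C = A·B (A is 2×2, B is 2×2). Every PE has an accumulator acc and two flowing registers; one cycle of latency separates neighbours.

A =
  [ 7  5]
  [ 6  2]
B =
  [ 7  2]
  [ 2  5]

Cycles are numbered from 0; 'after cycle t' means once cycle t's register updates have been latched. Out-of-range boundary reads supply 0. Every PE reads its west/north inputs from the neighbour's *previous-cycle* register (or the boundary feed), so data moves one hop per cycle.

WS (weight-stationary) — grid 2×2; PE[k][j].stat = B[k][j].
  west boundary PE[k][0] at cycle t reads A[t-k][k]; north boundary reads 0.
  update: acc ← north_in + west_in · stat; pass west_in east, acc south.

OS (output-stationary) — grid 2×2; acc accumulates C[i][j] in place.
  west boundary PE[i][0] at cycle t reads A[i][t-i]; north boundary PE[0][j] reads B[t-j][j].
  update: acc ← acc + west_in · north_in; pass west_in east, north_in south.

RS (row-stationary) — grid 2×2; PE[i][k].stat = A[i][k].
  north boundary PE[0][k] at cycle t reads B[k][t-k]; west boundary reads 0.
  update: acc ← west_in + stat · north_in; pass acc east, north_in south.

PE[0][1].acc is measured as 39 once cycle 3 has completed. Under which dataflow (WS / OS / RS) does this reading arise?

WS (2×2 grid), PE[0][1]:
  c0 r0c1: 0 / 0 / 0
  c1 r0c1: 14 / 7 / 14
  c2 r0c1: 12 / 6 / 12
  c3 r0c1: 0 / 0 / 0
OS (2×2 grid), PE[0][1]:
  c0 r0c1: 0 / 0 / 0
  c1 r0c1: 14 / 7 / 2
  c2 r0c1: 39 / 5 / 5
  c3 r0c1: 39 / 0 / 0
RS (2×2 grid), PE[0][1]:
  c0 r0c1: 0 / 0 / 0
  c1 r0c1: 59 / 59 / 2
  c2 r0c1: 39 / 39 / 5
  c3 r0c1: 0 / 0 / 0

dataflow = OS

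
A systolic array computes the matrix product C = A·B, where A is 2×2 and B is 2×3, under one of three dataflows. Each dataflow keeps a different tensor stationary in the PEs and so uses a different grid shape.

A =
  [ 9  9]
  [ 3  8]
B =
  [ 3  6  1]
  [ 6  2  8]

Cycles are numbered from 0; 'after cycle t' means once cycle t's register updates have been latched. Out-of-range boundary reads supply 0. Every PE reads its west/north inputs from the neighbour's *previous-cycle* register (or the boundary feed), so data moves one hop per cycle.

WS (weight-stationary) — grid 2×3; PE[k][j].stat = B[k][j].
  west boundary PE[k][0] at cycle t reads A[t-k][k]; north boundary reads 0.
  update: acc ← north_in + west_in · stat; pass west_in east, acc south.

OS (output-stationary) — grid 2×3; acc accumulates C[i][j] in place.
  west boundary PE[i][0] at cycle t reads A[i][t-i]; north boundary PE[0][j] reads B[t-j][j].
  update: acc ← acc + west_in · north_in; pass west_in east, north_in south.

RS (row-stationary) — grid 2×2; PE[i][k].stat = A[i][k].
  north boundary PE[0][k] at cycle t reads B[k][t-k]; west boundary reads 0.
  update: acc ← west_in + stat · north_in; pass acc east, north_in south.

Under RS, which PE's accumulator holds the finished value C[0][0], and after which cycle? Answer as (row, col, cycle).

(row, col, cycle) = (0, 1, 1)

RS — PE[0][1] is where C[0][0] collects:
  0: (0,1).acc=0  regs=<0,0>
  1: (0,1).acc=81  regs=<81,6>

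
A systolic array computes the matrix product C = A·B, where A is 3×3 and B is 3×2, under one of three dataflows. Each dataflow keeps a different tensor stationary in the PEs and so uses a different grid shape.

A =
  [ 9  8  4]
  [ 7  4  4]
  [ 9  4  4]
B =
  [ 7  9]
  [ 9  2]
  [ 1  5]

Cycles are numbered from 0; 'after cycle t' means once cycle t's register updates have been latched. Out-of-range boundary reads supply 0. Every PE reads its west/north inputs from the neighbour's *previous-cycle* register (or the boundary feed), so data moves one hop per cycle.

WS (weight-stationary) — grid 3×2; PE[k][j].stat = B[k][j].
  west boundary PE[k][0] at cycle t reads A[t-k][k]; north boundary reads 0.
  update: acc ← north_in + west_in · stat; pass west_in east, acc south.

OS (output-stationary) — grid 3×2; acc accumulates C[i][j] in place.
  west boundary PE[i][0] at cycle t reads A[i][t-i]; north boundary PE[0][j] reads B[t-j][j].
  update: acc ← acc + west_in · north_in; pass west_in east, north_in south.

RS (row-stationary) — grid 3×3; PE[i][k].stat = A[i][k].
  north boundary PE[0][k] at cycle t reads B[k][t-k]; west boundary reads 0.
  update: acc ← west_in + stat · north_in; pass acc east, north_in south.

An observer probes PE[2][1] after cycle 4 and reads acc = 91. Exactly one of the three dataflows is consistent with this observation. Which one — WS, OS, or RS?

dataflow = WS

WS (3×2 grid), PE[2][1]:
  @0  [2,1]  acc 0  |  →0  ↓0
  @1  [2,1]  acc 0  |  →0  ↓0
  @2  [2,1]  acc 0  |  →0  ↓0
  @3  [2,1]  acc 117  |  →4  ↓117
  @4  [2,1]  acc 91  |  →4  ↓91
OS (3×2 grid), PE[2][1]:
  @0  [2,1]  acc 0  |  →0  ↓0
  @1  [2,1]  acc 0  |  →0  ↓0
  @2  [2,1]  acc 0  |  →0  ↓0
  @3  [2,1]  acc 81  |  →9  ↓9
  @4  [2,1]  acc 89  |  →4  ↓2
RS (3×3 grid), PE[2][1]:
  @0  [2,1]  acc 0  |  →0  ↓0
  @1  [2,1]  acc 0  |  →0  ↓0
  @2  [2,1]  acc 0  |  →0  ↓0
  @3  [2,1]  acc 99  |  →99  ↓9
  @4  [2,1]  acc 89  |  →89  ↓2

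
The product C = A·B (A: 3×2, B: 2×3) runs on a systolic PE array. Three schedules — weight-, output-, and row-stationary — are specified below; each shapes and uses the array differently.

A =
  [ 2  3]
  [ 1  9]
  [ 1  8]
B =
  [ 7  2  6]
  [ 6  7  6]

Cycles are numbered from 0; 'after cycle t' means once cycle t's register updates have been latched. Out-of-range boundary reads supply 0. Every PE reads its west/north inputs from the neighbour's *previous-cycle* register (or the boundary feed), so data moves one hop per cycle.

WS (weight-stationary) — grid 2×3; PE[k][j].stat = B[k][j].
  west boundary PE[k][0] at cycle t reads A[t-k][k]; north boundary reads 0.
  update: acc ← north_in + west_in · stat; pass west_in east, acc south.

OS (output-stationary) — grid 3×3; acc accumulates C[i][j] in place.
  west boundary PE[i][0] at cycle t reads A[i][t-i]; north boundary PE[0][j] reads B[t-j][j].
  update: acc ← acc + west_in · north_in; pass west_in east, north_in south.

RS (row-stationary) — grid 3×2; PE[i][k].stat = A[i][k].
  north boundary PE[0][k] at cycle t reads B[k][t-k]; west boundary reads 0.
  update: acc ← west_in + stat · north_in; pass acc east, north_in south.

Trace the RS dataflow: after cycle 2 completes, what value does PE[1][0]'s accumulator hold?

PE[1][0].acc = 2

RS (3×2). Following PE[1][0] plus its west/north inputs:
  c0 r0c0: 14 / 14 / 7
  c0 r1c0: 0 / 0 / 0
  c1 r0c0: 4 / 4 / 2
  c1 r1c0: 7 / 7 / 7
  c2 r0c0: 12 / 12 / 6
  c2 r1c0: 2 / 2 / 2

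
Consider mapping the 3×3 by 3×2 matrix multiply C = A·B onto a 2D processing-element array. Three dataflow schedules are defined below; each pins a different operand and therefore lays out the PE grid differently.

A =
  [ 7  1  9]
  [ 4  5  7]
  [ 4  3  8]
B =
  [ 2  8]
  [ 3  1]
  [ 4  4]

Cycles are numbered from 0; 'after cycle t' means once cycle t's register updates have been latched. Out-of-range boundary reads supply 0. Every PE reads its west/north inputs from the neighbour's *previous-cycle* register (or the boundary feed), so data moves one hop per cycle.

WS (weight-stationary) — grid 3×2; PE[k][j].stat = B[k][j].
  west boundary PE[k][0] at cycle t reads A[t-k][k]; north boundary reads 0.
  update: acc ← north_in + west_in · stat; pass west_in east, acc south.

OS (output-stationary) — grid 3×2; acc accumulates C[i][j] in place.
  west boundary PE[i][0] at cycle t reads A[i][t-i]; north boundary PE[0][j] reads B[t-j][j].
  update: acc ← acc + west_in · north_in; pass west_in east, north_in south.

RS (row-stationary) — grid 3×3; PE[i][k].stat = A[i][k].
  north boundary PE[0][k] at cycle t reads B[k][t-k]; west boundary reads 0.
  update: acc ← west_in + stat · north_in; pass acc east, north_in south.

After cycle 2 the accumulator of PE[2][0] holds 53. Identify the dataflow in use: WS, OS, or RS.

WS (3×2 grid), PE[2][0]:
  0: (2,0).acc=0  regs=<0,0>
  1: (2,0).acc=0  regs=<0,0>
  2: (2,0).acc=53  regs=<9,53>
OS (3×2 grid), PE[2][0]:
  0: (2,0).acc=0  regs=<0,0>
  1: (2,0).acc=0  regs=<0,0>
  2: (2,0).acc=8  regs=<4,2>
RS (3×3 grid), PE[2][0]:
  0: (2,0).acc=0  regs=<0,0>
  1: (2,0).acc=0  regs=<0,0>
  2: (2,0).acc=8  regs=<8,2>

dataflow = WS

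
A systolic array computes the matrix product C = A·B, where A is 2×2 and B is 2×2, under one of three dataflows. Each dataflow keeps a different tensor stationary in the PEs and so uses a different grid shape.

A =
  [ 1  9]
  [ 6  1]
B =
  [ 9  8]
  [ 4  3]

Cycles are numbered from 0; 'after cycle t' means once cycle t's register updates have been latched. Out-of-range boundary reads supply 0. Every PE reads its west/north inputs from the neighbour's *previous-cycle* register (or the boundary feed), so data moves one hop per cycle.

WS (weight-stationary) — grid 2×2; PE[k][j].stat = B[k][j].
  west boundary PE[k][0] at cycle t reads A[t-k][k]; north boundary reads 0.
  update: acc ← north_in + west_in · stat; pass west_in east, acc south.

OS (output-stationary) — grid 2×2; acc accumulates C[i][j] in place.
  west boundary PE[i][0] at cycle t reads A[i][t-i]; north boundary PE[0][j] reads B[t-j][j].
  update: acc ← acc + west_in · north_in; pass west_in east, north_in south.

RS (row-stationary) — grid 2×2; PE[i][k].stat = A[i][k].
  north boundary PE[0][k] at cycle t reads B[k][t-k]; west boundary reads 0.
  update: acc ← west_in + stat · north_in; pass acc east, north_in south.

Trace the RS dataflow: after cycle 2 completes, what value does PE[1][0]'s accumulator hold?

PE[1][0].acc = 48

RS 2×2: PE[1][0] cycle-by-cycle (with neighbour feeds):
  step 0 · PE0,0: acc=9; fwd→9 fwd↓9
  step 0 · PE1,0: acc=0; fwd→0 fwd↓0
  step 1 · PE0,0: acc=8; fwd→8 fwd↓8
  step 1 · PE1,0: acc=54; fwd→54 fwd↓9
  step 2 · PE0,0: acc=0; fwd→0 fwd↓0
  step 2 · PE1,0: acc=48; fwd→48 fwd↓8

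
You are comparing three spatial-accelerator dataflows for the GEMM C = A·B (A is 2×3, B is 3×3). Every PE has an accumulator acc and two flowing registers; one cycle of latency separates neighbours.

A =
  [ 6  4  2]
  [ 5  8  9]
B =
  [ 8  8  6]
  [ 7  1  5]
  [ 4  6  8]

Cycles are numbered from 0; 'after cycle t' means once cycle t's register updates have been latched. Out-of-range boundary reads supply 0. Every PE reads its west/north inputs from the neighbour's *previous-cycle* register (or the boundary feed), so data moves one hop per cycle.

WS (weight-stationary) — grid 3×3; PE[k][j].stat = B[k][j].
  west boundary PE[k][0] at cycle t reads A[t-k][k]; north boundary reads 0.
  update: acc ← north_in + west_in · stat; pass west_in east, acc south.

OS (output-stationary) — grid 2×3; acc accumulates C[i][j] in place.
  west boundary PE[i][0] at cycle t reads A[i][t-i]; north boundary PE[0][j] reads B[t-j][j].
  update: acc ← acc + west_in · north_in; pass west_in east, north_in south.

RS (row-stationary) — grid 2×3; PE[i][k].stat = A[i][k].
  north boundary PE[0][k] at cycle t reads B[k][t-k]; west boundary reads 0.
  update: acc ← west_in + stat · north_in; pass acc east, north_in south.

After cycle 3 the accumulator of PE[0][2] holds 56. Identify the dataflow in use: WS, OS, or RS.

— WS: 3×3; PE[0][2] trace:
  cycle 0: PE[0][2] → acc 0, east 0, south 0
  cycle 1: PE[0][2] → acc 0, east 0, south 0
  cycle 2: PE[0][2] → acc 36, east 6, south 36
  cycle 3: PE[0][2] → acc 30, east 5, south 30
— OS: 2×3; PE[0][2] trace:
  cycle 0: PE[0][2] → acc 0, east 0, south 0
  cycle 1: PE[0][2] → acc 0, east 0, south 0
  cycle 2: PE[0][2] → acc 36, east 6, south 6
  cycle 3: PE[0][2] → acc 56, east 4, south 5
— RS: 2×3; PE[0][2] trace:
  cycle 0: PE[0][2] → acc 0, east 0, south 0
  cycle 1: PE[0][2] → acc 0, east 0, south 0
  cycle 2: PE[0][2] → acc 84, east 84, south 4
  cycle 3: PE[0][2] → acc 64, east 64, south 6

dataflow = OS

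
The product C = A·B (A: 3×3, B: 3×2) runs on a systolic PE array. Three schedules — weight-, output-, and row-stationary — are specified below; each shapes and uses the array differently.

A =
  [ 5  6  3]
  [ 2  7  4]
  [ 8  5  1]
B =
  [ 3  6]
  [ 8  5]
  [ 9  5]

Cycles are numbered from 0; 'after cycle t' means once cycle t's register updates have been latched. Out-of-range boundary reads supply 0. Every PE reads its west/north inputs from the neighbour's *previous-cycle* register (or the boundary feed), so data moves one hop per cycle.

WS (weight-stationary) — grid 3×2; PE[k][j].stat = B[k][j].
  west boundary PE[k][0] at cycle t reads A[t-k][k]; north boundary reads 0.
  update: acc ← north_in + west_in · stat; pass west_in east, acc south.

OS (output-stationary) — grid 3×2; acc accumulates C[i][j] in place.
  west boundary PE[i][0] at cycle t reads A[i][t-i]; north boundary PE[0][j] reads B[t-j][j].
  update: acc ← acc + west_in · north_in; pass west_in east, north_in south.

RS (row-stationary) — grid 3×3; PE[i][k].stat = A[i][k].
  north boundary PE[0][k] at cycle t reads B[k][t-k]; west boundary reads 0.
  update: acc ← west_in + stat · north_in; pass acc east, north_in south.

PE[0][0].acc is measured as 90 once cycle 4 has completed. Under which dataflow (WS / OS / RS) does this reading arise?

dataflow = OS

WS (3×2 grid), PE[0][0]:
  @0  [0,0]  acc 15  |  →5  ↓15
  @1  [0,0]  acc 6  |  →2  ↓6
  @2  [0,0]  acc 24  |  →8  ↓24
  @3  [0,0]  acc 0  |  →0  ↓0
  @4  [0,0]  acc 0  |  →0  ↓0
OS (3×2 grid), PE[0][0]:
  @0  [0,0]  acc 15  |  →5  ↓3
  @1  [0,0]  acc 63  |  →6  ↓8
  @2  [0,0]  acc 90  |  →3  ↓9
  @3  [0,0]  acc 90  |  →0  ↓0
  @4  [0,0]  acc 90  |  →0  ↓0
RS (3×3 grid), PE[0][0]:
  @0  [0,0]  acc 15  |  →15  ↓3
  @1  [0,0]  acc 30  |  →30  ↓6
  @2  [0,0]  acc 0  |  →0  ↓0
  @3  [0,0]  acc 0  |  →0  ↓0
  @4  [0,0]  acc 0  |  →0  ↓0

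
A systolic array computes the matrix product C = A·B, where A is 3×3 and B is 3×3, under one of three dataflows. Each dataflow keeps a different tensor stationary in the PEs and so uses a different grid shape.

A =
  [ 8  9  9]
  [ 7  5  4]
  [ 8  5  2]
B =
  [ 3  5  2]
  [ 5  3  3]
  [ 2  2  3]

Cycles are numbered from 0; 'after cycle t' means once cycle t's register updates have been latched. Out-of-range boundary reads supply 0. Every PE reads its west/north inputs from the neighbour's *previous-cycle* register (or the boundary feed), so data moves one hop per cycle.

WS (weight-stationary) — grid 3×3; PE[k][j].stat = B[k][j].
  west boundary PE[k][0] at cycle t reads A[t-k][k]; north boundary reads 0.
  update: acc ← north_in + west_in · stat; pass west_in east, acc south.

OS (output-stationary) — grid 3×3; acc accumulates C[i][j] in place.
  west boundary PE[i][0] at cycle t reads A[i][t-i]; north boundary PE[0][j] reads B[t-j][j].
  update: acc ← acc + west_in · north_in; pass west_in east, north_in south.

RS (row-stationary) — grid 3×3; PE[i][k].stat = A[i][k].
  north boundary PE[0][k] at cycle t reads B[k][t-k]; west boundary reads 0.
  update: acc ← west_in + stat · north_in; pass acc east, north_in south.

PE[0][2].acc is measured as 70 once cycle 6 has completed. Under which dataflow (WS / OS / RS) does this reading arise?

WS (3×3 grid), PE[0][2]:
  cycle 0: PE[0][2] → acc 0, east 0, south 0
  cycle 1: PE[0][2] → acc 0, east 0, south 0
  cycle 2: PE[0][2] → acc 16, east 8, south 16
  cycle 3: PE[0][2] → acc 14, east 7, south 14
  cycle 4: PE[0][2] → acc 16, east 8, south 16
  cycle 5: PE[0][2] → acc 0, east 0, south 0
  cycle 6: PE[0][2] → acc 0, east 0, south 0
OS (3×3 grid), PE[0][2]:
  cycle 0: PE[0][2] → acc 0, east 0, south 0
  cycle 1: PE[0][2] → acc 0, east 0, south 0
  cycle 2: PE[0][2] → acc 16, east 8, south 2
  cycle 3: PE[0][2] → acc 43, east 9, south 3
  cycle 4: PE[0][2] → acc 70, east 9, south 3
  cycle 5: PE[0][2] → acc 70, east 0, south 0
  cycle 6: PE[0][2] → acc 70, east 0, south 0
RS (3×3 grid), PE[0][2]:
  cycle 0: PE[0][2] → acc 0, east 0, south 0
  cycle 1: PE[0][2] → acc 0, east 0, south 0
  cycle 2: PE[0][2] → acc 87, east 87, south 2
  cycle 3: PE[0][2] → acc 85, east 85, south 2
  cycle 4: PE[0][2] → acc 70, east 70, south 3
  cycle 5: PE[0][2] → acc 0, east 0, south 0
  cycle 6: PE[0][2] → acc 0, east 0, south 0

dataflow = OS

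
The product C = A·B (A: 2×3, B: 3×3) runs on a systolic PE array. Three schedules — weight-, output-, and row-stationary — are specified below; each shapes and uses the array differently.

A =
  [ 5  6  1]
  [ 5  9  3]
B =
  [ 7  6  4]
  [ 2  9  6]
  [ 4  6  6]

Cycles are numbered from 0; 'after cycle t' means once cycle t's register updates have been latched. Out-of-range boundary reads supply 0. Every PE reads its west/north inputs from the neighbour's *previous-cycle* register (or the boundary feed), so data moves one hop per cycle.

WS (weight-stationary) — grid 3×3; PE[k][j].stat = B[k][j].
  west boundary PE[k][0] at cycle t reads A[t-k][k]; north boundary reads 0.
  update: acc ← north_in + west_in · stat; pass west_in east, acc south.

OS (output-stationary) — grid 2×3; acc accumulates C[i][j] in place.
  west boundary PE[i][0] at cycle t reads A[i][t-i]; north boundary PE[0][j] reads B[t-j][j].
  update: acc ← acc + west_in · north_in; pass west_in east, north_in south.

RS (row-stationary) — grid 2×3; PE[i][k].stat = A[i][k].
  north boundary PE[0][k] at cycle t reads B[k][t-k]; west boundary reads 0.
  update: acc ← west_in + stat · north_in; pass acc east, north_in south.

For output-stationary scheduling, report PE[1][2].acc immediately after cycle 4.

PE[1][2].acc = 74

OS (2×3). Following PE[1][2] plus its west/north inputs:
  0: (0,2).acc=0  regs=<0,0>
  0: (1,1).acc=0  regs=<0,0>
  0: (1,2).acc=0  regs=<0,0>
  1: (0,2).acc=0  regs=<0,0>
  1: (1,1).acc=0  regs=<0,0>
  1: (1,2).acc=0  regs=<0,0>
  2: (0,2).acc=20  regs=<5,4>
  2: (1,1).acc=30  regs=<5,6>
  2: (1,2).acc=0  regs=<0,0>
  3: (0,2).acc=56  regs=<6,6>
  3: (1,1).acc=111  regs=<9,9>
  3: (1,2).acc=20  regs=<5,4>
  4: (0,2).acc=62  regs=<1,6>
  4: (1,1).acc=129  regs=<3,6>
  4: (1,2).acc=74  regs=<9,6>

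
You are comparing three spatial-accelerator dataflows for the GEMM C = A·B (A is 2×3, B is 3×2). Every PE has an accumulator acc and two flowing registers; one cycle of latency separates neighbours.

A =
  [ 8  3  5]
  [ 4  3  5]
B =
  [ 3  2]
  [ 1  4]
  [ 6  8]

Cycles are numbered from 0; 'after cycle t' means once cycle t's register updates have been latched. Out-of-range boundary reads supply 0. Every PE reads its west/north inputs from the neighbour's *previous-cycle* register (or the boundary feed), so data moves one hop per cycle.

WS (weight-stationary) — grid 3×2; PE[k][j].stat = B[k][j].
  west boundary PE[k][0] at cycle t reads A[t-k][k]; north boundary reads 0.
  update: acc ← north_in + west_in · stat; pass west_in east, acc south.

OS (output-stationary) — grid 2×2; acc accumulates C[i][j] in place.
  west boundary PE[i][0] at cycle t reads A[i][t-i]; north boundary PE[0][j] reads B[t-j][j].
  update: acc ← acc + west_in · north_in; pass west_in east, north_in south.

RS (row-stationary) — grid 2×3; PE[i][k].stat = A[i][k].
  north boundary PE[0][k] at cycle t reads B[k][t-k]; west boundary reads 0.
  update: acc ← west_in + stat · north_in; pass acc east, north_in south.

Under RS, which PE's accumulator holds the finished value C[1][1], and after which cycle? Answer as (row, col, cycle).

RS: C[1][1] accumulates in PE[1][2]:
  step 0 · PE1,2: acc=0; fwd→0 fwd↓0
  step 1 · PE1,2: acc=0; fwd→0 fwd↓0
  step 2 · PE1,2: acc=0; fwd→0 fwd↓0
  step 3 · PE1,2: acc=45; fwd→45 fwd↓6
  step 4 · PE1,2: acc=60; fwd→60 fwd↓8

(row, col, cycle) = (1, 2, 4)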